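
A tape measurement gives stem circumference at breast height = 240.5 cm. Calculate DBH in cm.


Formula: DBH = C / pi
DBH = 240.5 / pi
pi = 3.14159...
DBH = 76.6 cm

76.6


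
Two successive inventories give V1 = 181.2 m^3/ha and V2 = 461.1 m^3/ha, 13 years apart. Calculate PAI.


Formula: PAI = (V_T2 - V_T1) / (T2 - T1)
Volume increment = 461.1 - 181.2 = 279.9 m^3/ha
PAI = 279.9 / 13 = 21.53 m^3/ha/year

21.53


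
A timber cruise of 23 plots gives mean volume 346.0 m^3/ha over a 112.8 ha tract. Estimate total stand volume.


Formula: Total Volume = Mean Volume per ha * Total Area
Total Volume = 346.0 m^3/ha * 112.8 ha
Total Volume = 39029 m^3

39029


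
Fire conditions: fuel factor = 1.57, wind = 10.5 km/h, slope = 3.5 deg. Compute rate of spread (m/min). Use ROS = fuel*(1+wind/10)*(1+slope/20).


Formula: ROS = fuel * (1 + wind/10) * (1 + slope/20)
Wind factor = 1 + 10.5/10 = 2.05
Slope factor = 1 + 3.5/20 = 1.175
ROS = 1.57 * 2.05 * 1.175 = 3.78 m/min

3.78


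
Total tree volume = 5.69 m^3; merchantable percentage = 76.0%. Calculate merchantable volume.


Formula: MV = V_total * (merchantable_pct / 100)
Merchantable fraction = 76.0% / 100 = 0.76
MV = 5.69 m^3 * 0.76 = 4.324 m^3

4.324


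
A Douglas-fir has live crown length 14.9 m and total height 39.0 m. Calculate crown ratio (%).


Formula: Crown Ratio = (Crown Length / Total Height) * 100
CR = (14.9 m / 39.0 m) * 100
CR = 0.3821 * 100 = 38.2%

38.2


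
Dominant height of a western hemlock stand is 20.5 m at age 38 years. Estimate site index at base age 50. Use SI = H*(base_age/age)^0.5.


Formula: SI = H_dom * (base_age / age)^0.5
Age ratio = 50 / 38 = 1.31579
sqrt(age_ratio) = 1.14708
SI = 20.5 * 1.14708 = 23.5 m

23.5


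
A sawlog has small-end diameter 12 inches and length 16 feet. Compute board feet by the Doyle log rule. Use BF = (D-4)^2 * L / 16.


Doyle: BF = (D - 4)^2 * L / 16
Adjusted diameter = 12 - 4 = 8 in
(D-4)^2 = 8^2 = 64
BF = 64 * 16 / 16 = 64 BF

64


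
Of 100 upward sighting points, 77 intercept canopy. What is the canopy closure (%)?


Formula: Canopy closure = covered points / total points * 100
Closure = 77 / 100 * 100
Closure = 0.77 * 100 = 77.0%

77.0


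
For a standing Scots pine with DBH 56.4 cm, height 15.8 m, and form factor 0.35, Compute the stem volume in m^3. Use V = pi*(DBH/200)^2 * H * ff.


Formula: V = pi * (DBH/200)^2 * H * ff
Radius = DBH/200 = 56.4/200 = 0.282 m
Radius^2 = 0.282^2 = 0.079524 m^2
V = pi * 0.079524 * 15.8 * 0.35
V = 1.382 m^3

1.382


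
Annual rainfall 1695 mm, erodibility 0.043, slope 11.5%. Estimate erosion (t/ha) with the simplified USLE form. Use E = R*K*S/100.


Formula: E = R * K * S / 100  (simplified USLE)
R * K = 1695 * 0.043 = 72.885
E = 72.885 * 11.5 / 100 = 8.38 t/ha

8.38


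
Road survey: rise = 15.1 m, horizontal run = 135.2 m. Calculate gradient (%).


Formula: Gradient = rise / run * 100
Gradient = 15.1 / 135.2 * 100 = 11.2%

11.2


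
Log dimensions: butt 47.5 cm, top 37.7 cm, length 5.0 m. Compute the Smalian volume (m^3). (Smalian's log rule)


Smalian: V = (A1 + A2)/2 * L,  A = pi*(D/200)^2
A1 = pi*(47.5/200)^2 = 0.177205 m^2
A2 = pi*(37.7/200)^2 = 0.111628 m^2
V = (0.177205+0.111628)/2*5.0 = 0.7221 m^3

0.7221


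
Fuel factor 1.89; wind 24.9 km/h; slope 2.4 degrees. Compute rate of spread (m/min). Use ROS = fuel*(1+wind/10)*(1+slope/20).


Formula: ROS = fuel * (1 + wind/10) * (1 + slope/20)
Wind factor = 1 + 24.9/10 = 3.49
Slope factor = 1 + 2.4/20 = 1.12
ROS = 1.89 * 3.49 * 1.12 = 7.39 m/min

7.39


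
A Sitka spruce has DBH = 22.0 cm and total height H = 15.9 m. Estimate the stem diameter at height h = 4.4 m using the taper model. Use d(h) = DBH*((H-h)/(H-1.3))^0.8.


Taper: d(h) = DBH * ((H - h) / (H - 1.3))^0.8
Numerator = H - h = 15.9 - 4.4 = 11.5 m
Denominator = H - 1.3 = 15.9 - 1.3 = 14.6 m
Ratio = 11.5 / 14.6 = 0.78767
d = 22.0 * 0.78767^0.8 = 18.2 cm

18.2


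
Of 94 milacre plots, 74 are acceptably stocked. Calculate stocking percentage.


Formula: Stocking % = stocked plots / total plots * 100
Stocking = 74 / 94 * 100
Stocking = 0.7872 * 100 = 78.7%

78.7


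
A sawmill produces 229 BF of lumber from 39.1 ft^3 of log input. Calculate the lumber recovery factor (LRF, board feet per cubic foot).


Formula: LRF = Lumber Output (BF) / Log Input (ft^3)
LRF = 229 BF / 39.1 ft^3
LRF = 5.86 BF/ft^3

5.86


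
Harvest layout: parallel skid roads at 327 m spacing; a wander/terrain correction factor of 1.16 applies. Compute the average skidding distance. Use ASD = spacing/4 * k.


Formula: ASD = (spacing / 4) * correction
Uncorrected distance = spacing / 4 = 327 / 4 = 81.75 m
ASD = 81.75 * 1.16 = 95 m

95


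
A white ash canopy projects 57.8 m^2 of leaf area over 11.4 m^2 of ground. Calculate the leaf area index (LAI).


Formula: LAI = total leaf area / ground area  (dimensionless)
LAI = 57.8 m^2 / 11.4 m^2
LAI = 5.07

5.07


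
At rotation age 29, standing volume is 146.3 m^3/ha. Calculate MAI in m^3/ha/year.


Formula: MAI = Total Volume / Stand Age
MAI = 146.3 m^3/ha / 29 years
MAI = 5.04 m^3/ha/year

5.04


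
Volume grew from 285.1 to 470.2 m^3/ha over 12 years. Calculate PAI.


Formula: PAI = (V_T2 - V_T1) / (T2 - T1)
Volume increment = 470.2 - 285.1 = 185.1 m^3/ha
PAI = 185.1 / 12 = 15.43 m^3/ha/year

15.43


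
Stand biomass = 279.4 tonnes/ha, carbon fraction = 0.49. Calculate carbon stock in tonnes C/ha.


Formula: Carbon Stock = Biomass * Carbon Fraction
C = 279.4 t/ha * 0.49
C = 136.9 t C/ha

136.9


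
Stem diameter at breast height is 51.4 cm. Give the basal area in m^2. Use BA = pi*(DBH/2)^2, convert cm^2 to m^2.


Formula: BA = pi * (DBH/2)^2 / 10000  (cm^2 to m^2)
Radius = DBH/2 = 51.4/2 = 25.7 cm
BA = pi * 25.7^2 / 10000
   = 2074.9905 cm^2 / 10000
   = 0.2075 m^2

0.2075


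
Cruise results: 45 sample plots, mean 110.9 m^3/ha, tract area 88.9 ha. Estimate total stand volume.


Formula: Total Volume = Mean Volume per ha * Total Area
Total Volume = 110.9 m^3/ha * 88.9 ha
Total Volume = 9859 m^3

9859


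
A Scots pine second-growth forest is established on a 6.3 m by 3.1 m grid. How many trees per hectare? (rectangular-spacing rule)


Formula: TPH = 10000 m^2/ha / (spacing_x * spacing_y)
Area per tree = 6.3 m * 3.1 m = 19.53 m^2
TPH = 10000 / 19.53 = 512 trees/ha

512


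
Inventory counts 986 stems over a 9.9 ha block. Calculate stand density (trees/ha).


Formula: Stand Density = N_trees / Area_ha
Density = 986 trees / 9.9 ha
Density = 100 trees/ha

100


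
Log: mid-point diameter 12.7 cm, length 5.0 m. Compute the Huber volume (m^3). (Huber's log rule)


Huber: V = Am * L,  Am = pi*(Dm/200)^2
Am = pi*(12.7/200)^2 = 0.012668 m^2
V = 0.012668*5.0 = 0.0633 m^3

0.0633


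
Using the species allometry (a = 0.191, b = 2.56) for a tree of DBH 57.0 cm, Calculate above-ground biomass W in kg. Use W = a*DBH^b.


Formula: W = a * DBH^b  (allometric power law)
DBH^b = 57.0^2.56 = 31263.6464
W = 0.191 * 31263.6464 = 5971.4 kg

5971.4


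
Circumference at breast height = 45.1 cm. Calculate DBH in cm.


Formula: DBH = C / pi
DBH = 45.1 / pi
pi = 3.14159...
DBH = 14.4 cm

14.4


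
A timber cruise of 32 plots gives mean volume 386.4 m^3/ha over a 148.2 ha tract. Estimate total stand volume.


Formula: Total Volume = Mean Volume per ha * Total Area
Total Volume = 386.4 m^3/ha * 148.2 ha
Total Volume = 57264 m^3

57264


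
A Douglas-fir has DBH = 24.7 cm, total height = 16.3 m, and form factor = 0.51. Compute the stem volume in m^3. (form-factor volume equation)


Formula: V = pi * (DBH/200)^2 * H * ff
Radius = DBH/200 = 24.7/200 = 0.1235 m
Radius^2 = 0.1235^2 = 0.01525225 m^2
V = pi * 0.01525225 * 16.3 * 0.51
V = 0.398 m^3

0.398


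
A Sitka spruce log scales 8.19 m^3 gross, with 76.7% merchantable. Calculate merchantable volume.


Formula: MV = V_total * (merchantable_pct / 100)
Merchantable fraction = 76.7% / 100 = 0.767
MV = 8.19 m^3 * 0.767 = 6.282 m^3

6.282


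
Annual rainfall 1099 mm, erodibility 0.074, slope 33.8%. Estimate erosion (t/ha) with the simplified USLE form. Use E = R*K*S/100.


Formula: E = R * K * S / 100  (simplified USLE)
R * K = 1099 * 0.074 = 81.326
E = 81.326 * 33.8 / 100 = 27.49 t/ha

27.49


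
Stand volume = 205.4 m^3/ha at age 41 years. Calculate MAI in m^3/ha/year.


Formula: MAI = Total Volume / Stand Age
MAI = 205.4 m^3/ha / 41 years
MAI = 5.01 m^3/ha/year

5.01


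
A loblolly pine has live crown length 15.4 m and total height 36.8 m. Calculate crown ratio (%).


Formula: Crown Ratio = (Crown Length / Total Height) * 100
CR = (15.4 m / 36.8 m) * 100
CR = 0.4185 * 100 = 41.8%

41.8


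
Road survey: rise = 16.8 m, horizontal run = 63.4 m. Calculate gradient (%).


Formula: Gradient = rise / run * 100
Gradient = 16.8 / 63.4 * 100 = 26.5%

26.5


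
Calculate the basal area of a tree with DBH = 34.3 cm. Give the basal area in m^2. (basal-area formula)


Formula: BA = pi * (DBH/2)^2 / 10000  (cm^2 to m^2)
Radius = DBH/2 = 34.3/2 = 17.15 cm
BA = pi * 17.15^2 / 10000
   = 924.0131 cm^2 / 10000
   = 0.0924 m^2

0.0924


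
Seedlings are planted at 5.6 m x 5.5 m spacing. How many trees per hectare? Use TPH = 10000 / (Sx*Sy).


Formula: TPH = 10000 m^2/ha / (spacing_x * spacing_y)
Area per tree = 5.6 m * 5.5 m = 30.8 m^2
TPH = 10000 / 30.8 = 325 trees/ha

325


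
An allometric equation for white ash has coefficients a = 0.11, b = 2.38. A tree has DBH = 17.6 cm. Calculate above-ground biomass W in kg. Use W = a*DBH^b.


Formula: W = a * DBH^b  (allometric power law)
DBH^b = 17.6^2.38 = 921.1284
W = 0.11 * 921.1284 = 101.3 kg

101.3


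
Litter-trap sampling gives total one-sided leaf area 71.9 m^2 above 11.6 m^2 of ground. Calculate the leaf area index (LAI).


Formula: LAI = total leaf area / ground area  (dimensionless)
LAI = 71.9 m^2 / 11.6 m^2
LAI = 6.2

6.2


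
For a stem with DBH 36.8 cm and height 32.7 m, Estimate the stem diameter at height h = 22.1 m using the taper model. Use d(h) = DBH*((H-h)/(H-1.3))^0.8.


Taper: d(h) = DBH * ((H - h) / (H - 1.3))^0.8
Numerator = H - h = 32.7 - 22.1 = 10.6 m
Denominator = H - 1.3 = 32.7 - 1.3 = 31.4 m
Ratio = 10.6 / 31.4 = 0.33758
d = 36.8 * 0.33758^0.8 = 15.4 cm

15.4


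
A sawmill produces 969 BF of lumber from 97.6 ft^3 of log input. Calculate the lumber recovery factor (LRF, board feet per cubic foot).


Formula: LRF = Lumber Output (BF) / Log Input (ft^3)
LRF = 969 BF / 97.6 ft^3
LRF = 9.93 BF/ft^3

9.93


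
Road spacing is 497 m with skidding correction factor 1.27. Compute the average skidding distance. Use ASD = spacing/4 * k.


Formula: ASD = (spacing / 4) * correction
Uncorrected distance = spacing / 4 = 497 / 4 = 124.25 m
ASD = 124.25 * 1.27 = 158 m

158


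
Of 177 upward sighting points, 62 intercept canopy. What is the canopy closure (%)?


Formula: Canopy closure = covered points / total points * 100
Closure = 62 / 177 * 100
Closure = 0.3503 * 100 = 35.0%

35.0


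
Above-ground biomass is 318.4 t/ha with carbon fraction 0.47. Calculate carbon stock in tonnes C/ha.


Formula: Carbon Stock = Biomass * Carbon Fraction
C = 318.4 t/ha * 0.47
C = 149.6 t C/ha

149.6


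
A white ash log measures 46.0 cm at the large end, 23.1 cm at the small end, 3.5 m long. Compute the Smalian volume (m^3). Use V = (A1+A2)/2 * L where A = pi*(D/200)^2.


Smalian: V = (A1 + A2)/2 * L,  A = pi*(D/200)^2
A1 = pi*(46.0/200)^2 = 0.16619 m^2
A2 = pi*(23.1/200)^2 = 0.04191 m^2
V = (0.16619+0.04191)/2*3.5 = 0.3642 m^3

0.3642


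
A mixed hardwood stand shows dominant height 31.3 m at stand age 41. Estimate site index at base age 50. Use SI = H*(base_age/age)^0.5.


Formula: SI = H_dom * (base_age / age)^0.5
Age ratio = 50 / 41 = 1.21951
sqrt(age_ratio) = 1.10432
SI = 31.3 * 1.10432 = 34.6 m

34.6


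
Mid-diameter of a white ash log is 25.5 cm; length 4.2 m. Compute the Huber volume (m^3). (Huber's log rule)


Huber: V = Am * L,  Am = pi*(Dm/200)^2
Am = pi*(25.5/200)^2 = 0.051071 m^2
V = 0.051071*4.2 = 0.2145 m^3

0.2145


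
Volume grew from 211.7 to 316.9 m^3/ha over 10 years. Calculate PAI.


Formula: PAI = (V_T2 - V_T1) / (T2 - T1)
Volume increment = 316.9 - 211.7 = 105.2 m^3/ha
PAI = 105.2 / 10 = 10.52 m^3/ha/year

10.52


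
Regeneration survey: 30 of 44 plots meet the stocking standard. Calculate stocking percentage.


Formula: Stocking % = stocked plots / total plots * 100
Stocking = 30 / 44 * 100
Stocking = 0.6818 * 100 = 68.2%

68.2


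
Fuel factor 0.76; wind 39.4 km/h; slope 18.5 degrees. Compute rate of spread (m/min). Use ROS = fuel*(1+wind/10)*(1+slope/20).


Formula: ROS = fuel * (1 + wind/10) * (1 + slope/20)
Wind factor = 1 + 39.4/10 = 4.94
Slope factor = 1 + 18.5/20 = 1.925
ROS = 0.76 * 4.94 * 1.925 = 7.23 m/min

7.23


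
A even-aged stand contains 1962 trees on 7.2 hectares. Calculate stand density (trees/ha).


Formula: Stand Density = N_trees / Area_ha
Density = 1962 trees / 7.2 ha
Density = 273 trees/ha

273


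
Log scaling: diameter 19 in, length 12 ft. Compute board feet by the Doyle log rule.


Doyle: BF = (D - 4)^2 * L / 16
Adjusted diameter = 19 - 4 = 15 in
(D-4)^2 = 15^2 = 225
BF = 225 * 12 / 16 = 169 BF

169


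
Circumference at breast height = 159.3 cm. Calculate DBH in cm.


Formula: DBH = C / pi
DBH = 159.3 / pi
pi = 3.14159...
DBH = 50.7 cm

50.7


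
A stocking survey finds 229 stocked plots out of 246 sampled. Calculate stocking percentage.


Formula: Stocking % = stocked plots / total plots * 100
Stocking = 229 / 246 * 100
Stocking = 0.9309 * 100 = 93.1%

93.1


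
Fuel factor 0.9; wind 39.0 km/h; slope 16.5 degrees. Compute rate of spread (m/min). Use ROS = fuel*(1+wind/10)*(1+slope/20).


Formula: ROS = fuel * (1 + wind/10) * (1 + slope/20)
Wind factor = 1 + 39.0/10 = 4.9
Slope factor = 1 + 16.5/20 = 1.825
ROS = 0.9 * 4.9 * 1.825 = 8.05 m/min

8.05


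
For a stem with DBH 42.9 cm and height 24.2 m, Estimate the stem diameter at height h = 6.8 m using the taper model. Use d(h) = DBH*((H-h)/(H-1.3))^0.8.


Taper: d(h) = DBH * ((H - h) / (H - 1.3))^0.8
Numerator = H - h = 24.2 - 6.8 = 17.4 m
Denominator = H - 1.3 = 24.2 - 1.3 = 22.9 m
Ratio = 17.4 / 22.9 = 0.75983
d = 42.9 * 0.75983^0.8 = 34.4 cm

34.4


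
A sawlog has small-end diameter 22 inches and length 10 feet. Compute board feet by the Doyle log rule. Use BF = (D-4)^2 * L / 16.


Doyle: BF = (D - 4)^2 * L / 16
Adjusted diameter = 22 - 4 = 18 in
(D-4)^2 = 18^2 = 324
BF = 324 * 10 / 16 = 203 BF

203


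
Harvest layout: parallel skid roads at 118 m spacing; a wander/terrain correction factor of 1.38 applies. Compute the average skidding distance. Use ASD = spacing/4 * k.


Formula: ASD = (spacing / 4) * correction
Uncorrected distance = spacing / 4 = 118 / 4 = 29.5 m
ASD = 29.5 * 1.38 = 41 m

41


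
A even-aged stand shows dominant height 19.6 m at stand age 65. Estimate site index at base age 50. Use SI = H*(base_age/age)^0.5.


Formula: SI = H_dom * (base_age / age)^0.5
Age ratio = 50 / 65 = 0.76923
sqrt(age_ratio) = 0.87706
SI = 19.6 * 0.87706 = 17.2 m

17.2


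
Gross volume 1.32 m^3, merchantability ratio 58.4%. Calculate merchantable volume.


Formula: MV = V_total * (merchantable_pct / 100)
Merchantable fraction = 58.4% / 100 = 0.584
MV = 1.32 m^3 * 0.584 = 0.771 m^3

0.771


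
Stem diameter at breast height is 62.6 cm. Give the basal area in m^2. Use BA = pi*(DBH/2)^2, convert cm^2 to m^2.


Formula: BA = pi * (DBH/2)^2 / 10000  (cm^2 to m^2)
Radius = DBH/2 = 62.6/2 = 31.3 cm
BA = pi * 31.3^2 / 10000
   = 3077.7869 cm^2 / 10000
   = 0.3078 m^2

0.3078


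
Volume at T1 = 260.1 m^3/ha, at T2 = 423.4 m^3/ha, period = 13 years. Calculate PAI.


Formula: PAI = (V_T2 - V_T1) / (T2 - T1)
Volume increment = 423.4 - 260.1 = 163.3 m^3/ha
PAI = 163.3 / 13 = 12.56 m^3/ha/year

12.56


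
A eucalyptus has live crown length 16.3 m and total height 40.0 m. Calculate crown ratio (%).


Formula: Crown Ratio = (Crown Length / Total Height) * 100
CR = (16.3 m / 40.0 m) * 100
CR = 0.4075 * 100 = 40.8%

40.8


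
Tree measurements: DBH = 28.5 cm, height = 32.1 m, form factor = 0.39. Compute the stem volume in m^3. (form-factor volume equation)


Formula: V = pi * (DBH/200)^2 * H * ff
Radius = DBH/200 = 28.5/200 = 0.1425 m
Radius^2 = 0.1425^2 = 0.02030625 m^2
V = pi * 0.02030625 * 32.1 * 0.39
V = 0.799 m^3

0.799


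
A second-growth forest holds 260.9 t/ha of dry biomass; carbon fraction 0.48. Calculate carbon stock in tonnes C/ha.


Formula: Carbon Stock = Biomass * Carbon Fraction
C = 260.9 t/ha * 0.48
C = 125.2 t C/ha

125.2


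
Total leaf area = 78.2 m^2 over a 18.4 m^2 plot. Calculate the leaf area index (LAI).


Formula: LAI = total leaf area / ground area  (dimensionless)
LAI = 78.2 m^2 / 18.4 m^2
LAI = 4.25

4.25


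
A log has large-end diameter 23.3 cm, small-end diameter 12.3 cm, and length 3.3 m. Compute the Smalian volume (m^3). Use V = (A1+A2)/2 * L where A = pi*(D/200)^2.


Smalian: V = (A1 + A2)/2 * L,  A = pi*(D/200)^2
A1 = pi*(23.3/200)^2 = 0.042638 m^2
A2 = pi*(12.3/200)^2 = 0.011882 m^2
V = (0.042638+0.011882)/2*3.3 = 0.09 m^3

0.09


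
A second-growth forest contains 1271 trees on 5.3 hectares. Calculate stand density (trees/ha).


Formula: Stand Density = N_trees / Area_ha
Density = 1271 trees / 5.3 ha
Density = 240 trees/ha

240


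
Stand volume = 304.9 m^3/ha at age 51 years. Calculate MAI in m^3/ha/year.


Formula: MAI = Total Volume / Stand Age
MAI = 304.9 m^3/ha / 51 years
MAI = 5.98 m^3/ha/year

5.98


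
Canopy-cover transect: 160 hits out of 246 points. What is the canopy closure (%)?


Formula: Canopy closure = covered points / total points * 100
Closure = 160 / 246 * 100
Closure = 0.6504 * 100 = 65.0%

65.0


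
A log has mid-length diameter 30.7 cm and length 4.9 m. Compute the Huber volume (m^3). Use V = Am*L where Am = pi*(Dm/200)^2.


Huber: V = Am * L,  Am = pi*(Dm/200)^2
Am = pi*(30.7/200)^2 = 0.074023 m^2
V = 0.074023*4.9 = 0.3627 m^3

0.3627


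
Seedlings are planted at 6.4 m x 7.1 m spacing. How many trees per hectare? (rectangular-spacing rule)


Formula: TPH = 10000 m^2/ha / (spacing_x * spacing_y)
Area per tree = 6.4 m * 7.1 m = 45.44 m^2
TPH = 10000 / 45.44 = 220 trees/ha

220


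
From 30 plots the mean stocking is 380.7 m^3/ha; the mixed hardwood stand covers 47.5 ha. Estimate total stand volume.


Formula: Total Volume = Mean Volume per ha * Total Area
Total Volume = 380.7 m^3/ha * 47.5 ha
Total Volume = 18083 m^3

18083


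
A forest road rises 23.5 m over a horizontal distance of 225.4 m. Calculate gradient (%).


Formula: Gradient = rise / run * 100
Gradient = 23.5 / 225.4 * 100 = 10.4%

10.4


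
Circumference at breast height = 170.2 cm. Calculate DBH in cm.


Formula: DBH = C / pi
DBH = 170.2 / pi
pi = 3.14159...
DBH = 54.2 cm

54.2


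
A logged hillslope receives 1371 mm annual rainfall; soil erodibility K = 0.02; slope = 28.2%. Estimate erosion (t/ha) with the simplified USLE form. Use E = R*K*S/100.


Formula: E = R * K * S / 100  (simplified USLE)
R * K = 1371 * 0.02 = 27.42
E = 27.42 * 28.2 / 100 = 7.73 t/ha

7.73


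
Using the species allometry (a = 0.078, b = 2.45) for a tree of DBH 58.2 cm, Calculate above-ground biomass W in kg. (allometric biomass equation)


Formula: W = a * DBH^b  (allometric power law)
DBH^b = 58.2^2.45 = 21089.2586
W = 0.078 * 21089.2586 = 1645.0 kg

1645.0


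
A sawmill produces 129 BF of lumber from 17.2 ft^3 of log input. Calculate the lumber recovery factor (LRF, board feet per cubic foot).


Formula: LRF = Lumber Output (BF) / Log Input (ft^3)
LRF = 129 BF / 17.2 ft^3
LRF = 7.5 BF/ft^3

7.5


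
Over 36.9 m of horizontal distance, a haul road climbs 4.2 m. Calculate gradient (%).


Formula: Gradient = rise / run * 100
Gradient = 4.2 / 36.9 * 100 = 11.4%

11.4


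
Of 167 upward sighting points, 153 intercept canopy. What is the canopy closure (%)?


Formula: Canopy closure = covered points / total points * 100
Closure = 153 / 167 * 100
Closure = 0.9162 * 100 = 91.6%

91.6


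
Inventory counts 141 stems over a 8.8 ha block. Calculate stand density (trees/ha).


Formula: Stand Density = N_trees / Area_ha
Density = 141 trees / 8.8 ha
Density = 16 trees/ha

16


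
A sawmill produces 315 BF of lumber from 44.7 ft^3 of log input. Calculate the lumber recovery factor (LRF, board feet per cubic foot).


Formula: LRF = Lumber Output (BF) / Log Input (ft^3)
LRF = 315 BF / 44.7 ft^3
LRF = 7.05 BF/ft^3

7.05


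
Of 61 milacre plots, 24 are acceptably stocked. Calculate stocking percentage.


Formula: Stocking % = stocked plots / total plots * 100
Stocking = 24 / 61 * 100
Stocking = 0.3934 * 100 = 39.3%

39.3


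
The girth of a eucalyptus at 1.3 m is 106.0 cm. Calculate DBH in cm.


Formula: DBH = C / pi
DBH = 106.0 / pi
pi = 3.14159...
DBH = 33.7 cm

33.7


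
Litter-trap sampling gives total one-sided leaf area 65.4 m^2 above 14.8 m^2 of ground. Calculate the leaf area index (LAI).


Formula: LAI = total leaf area / ground area  (dimensionless)
LAI = 65.4 m^2 / 14.8 m^2
LAI = 4.42

4.42


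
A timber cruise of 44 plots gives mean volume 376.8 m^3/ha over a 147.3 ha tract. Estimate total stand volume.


Formula: Total Volume = Mean Volume per ha * Total Area
Total Volume = 376.8 m^3/ha * 147.3 ha
Total Volume = 55503 m^3

55503


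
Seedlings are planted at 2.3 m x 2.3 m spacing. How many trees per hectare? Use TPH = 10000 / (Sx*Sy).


Formula: TPH = 10000 m^2/ha / (spacing_x * spacing_y)
Area per tree = 2.3 m * 2.3 m = 5.29 m^2
TPH = 10000 / 5.29 = 1890 trees/ha

1890


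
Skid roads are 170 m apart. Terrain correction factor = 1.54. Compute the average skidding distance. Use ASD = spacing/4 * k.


Formula: ASD = (spacing / 4) * correction
Uncorrected distance = spacing / 4 = 170 / 4 = 42.5 m
ASD = 42.5 * 1.54 = 65 m

65


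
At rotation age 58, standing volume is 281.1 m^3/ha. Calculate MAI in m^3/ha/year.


Formula: MAI = Total Volume / Stand Age
MAI = 281.1 m^3/ha / 58 years
MAI = 4.85 m^3/ha/year

4.85


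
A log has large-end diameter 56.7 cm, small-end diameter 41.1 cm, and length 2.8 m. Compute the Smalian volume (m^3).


Smalian: V = (A1 + A2)/2 * L,  A = pi*(D/200)^2
A1 = pi*(56.7/200)^2 = 0.252497 m^2
A2 = pi*(41.1/200)^2 = 0.13267 m^2
V = (0.252497+0.13267)/2*2.8 = 0.5392 m^3

0.5392


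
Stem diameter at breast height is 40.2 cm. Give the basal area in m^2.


Formula: BA = pi * (DBH/2)^2 / 10000  (cm^2 to m^2)
Radius = DBH/2 = 40.2/2 = 20.1 cm
BA = pi * 20.1^2 / 10000
   = 1269.2348 cm^2 / 10000
   = 0.1269 m^2

0.1269


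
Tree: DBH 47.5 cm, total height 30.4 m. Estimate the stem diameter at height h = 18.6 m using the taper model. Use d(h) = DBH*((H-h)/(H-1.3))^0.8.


Taper: d(h) = DBH * ((H - h) / (H - 1.3))^0.8
Numerator = H - h = 30.4 - 18.6 = 11.8 m
Denominator = H - 1.3 = 30.4 - 1.3 = 29.1 m
Ratio = 11.8 / 29.1 = 0.4055
d = 47.5 * 0.4055^0.8 = 23.1 cm

23.1


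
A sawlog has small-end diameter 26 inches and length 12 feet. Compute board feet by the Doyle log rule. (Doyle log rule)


Doyle: BF = (D - 4)^2 * L / 16
Adjusted diameter = 26 - 4 = 22 in
(D-4)^2 = 22^2 = 484
BF = 484 * 12 / 16 = 363 BF

363


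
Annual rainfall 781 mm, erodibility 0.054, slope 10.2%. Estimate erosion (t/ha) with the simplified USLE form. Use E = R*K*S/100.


Formula: E = R * K * S / 100  (simplified USLE)
R * K = 781 * 0.054 = 42.174
E = 42.174 * 10.2 / 100 = 4.3 t/ha

4.3


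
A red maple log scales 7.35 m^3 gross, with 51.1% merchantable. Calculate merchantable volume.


Formula: MV = V_total * (merchantable_pct / 100)
Merchantable fraction = 51.1% / 100 = 0.511
MV = 7.35 m^3 * 0.511 = 3.756 m^3

3.756


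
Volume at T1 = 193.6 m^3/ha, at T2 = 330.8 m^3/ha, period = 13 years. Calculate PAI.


Formula: PAI = (V_T2 - V_T1) / (T2 - T1)
Volume increment = 330.8 - 193.6 = 137.2 m^3/ha
PAI = 137.2 / 13 = 10.55 m^3/ha/year

10.55


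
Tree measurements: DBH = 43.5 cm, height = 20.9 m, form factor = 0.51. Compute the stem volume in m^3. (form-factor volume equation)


Formula: V = pi * (DBH/200)^2 * H * ff
Radius = DBH/200 = 43.5/200 = 0.2175 m
Radius^2 = 0.2175^2 = 0.04730625 m^2
V = pi * 0.04730625 * 20.9 * 0.51
V = 1.584 m^3

1.584


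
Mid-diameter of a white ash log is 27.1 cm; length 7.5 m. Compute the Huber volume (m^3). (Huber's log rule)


Huber: V = Am * L,  Am = pi*(Dm/200)^2
Am = pi*(27.1/200)^2 = 0.05768 m^2
V = 0.05768*7.5 = 0.4326 m^3

0.4326


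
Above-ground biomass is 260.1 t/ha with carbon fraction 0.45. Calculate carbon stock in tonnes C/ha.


Formula: Carbon Stock = Biomass * Carbon Fraction
C = 260.1 t/ha * 0.45
C = 117.0 t C/ha

117.0


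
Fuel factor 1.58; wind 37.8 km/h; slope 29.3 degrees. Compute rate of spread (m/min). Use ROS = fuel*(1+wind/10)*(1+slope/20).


Formula: ROS = fuel * (1 + wind/10) * (1 + slope/20)
Wind factor = 1 + 37.8/10 = 4.78
Slope factor = 1 + 29.3/20 = 2.465
ROS = 1.58 * 4.78 * 2.465 = 18.62 m/min

18.62


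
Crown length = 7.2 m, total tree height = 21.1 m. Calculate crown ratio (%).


Formula: Crown Ratio = (Crown Length / Total Height) * 100
CR = (7.2 m / 21.1 m) * 100
CR = 0.3412 * 100 = 34.1%

34.1


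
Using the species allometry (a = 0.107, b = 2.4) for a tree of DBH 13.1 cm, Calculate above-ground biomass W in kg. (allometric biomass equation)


Formula: W = a * DBH^b  (allometric power law)
DBH^b = 13.1^2.4 = 480.232
W = 0.107 * 480.232 = 51.4 kg

51.4


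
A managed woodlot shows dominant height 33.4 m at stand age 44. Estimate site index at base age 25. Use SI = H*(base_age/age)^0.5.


Formula: SI = H_dom * (base_age / age)^0.5
Age ratio = 25 / 44 = 0.56818
sqrt(age_ratio) = 0.75378
SI = 33.4 * 0.75378 = 25.2 m

25.2


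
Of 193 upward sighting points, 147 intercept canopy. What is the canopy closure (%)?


Formula: Canopy closure = covered points / total points * 100
Closure = 147 / 193 * 100
Closure = 0.7617 * 100 = 76.2%

76.2


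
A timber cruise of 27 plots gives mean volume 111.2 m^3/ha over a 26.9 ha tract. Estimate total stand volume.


Formula: Total Volume = Mean Volume per ha * Total Area
Total Volume = 111.2 m^3/ha * 26.9 ha
Total Volume = 2991 m^3

2991


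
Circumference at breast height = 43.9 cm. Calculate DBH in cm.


Formula: DBH = C / pi
DBH = 43.9 / pi
pi = 3.14159...
DBH = 14.0 cm

14.0


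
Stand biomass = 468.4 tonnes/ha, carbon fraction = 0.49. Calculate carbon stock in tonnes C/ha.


Formula: Carbon Stock = Biomass * Carbon Fraction
C = 468.4 t/ha * 0.49
C = 229.5 t C/ha

229.5


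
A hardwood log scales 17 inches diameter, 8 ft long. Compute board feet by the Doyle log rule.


Doyle: BF = (D - 4)^2 * L / 16
Adjusted diameter = 17 - 4 = 13 in
(D-4)^2 = 13^2 = 169
BF = 169 * 8 / 16 = 85 BF

85


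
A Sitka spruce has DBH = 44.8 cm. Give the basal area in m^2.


Formula: BA = pi * (DBH/2)^2 / 10000  (cm^2 to m^2)
Radius = DBH/2 = 44.8/2 = 22.4 cm
BA = pi * 22.4^2 / 10000
   = 1576.3255 cm^2 / 10000
   = 0.1576 m^2

0.1576


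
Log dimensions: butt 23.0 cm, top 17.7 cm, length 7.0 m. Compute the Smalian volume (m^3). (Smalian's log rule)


Smalian: V = (A1 + A2)/2 * L,  A = pi*(D/200)^2
A1 = pi*(23.0/200)^2 = 0.041548 m^2
A2 = pi*(17.7/200)^2 = 0.024606 m^2
V = (0.041548+0.024606)/2*7.0 = 0.2315 m^3

0.2315


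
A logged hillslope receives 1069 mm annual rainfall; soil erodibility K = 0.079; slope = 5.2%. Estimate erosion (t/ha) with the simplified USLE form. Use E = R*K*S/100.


Formula: E = R * K * S / 100  (simplified USLE)
R * K = 1069 * 0.079 = 84.451
E = 84.451 * 5.2 / 100 = 4.39 t/ha

4.39


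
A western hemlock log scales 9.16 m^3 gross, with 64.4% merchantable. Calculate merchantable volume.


Formula: MV = V_total * (merchantable_pct / 100)
Merchantable fraction = 64.4% / 100 = 0.644
MV = 9.16 m^3 * 0.644 = 5.899 m^3

5.899


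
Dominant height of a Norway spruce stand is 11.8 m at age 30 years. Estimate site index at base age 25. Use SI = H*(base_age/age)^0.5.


Formula: SI = H_dom * (base_age / age)^0.5
Age ratio = 25 / 30 = 0.83333
sqrt(age_ratio) = 0.91287
SI = 11.8 * 0.91287 = 10.8 m

10.8


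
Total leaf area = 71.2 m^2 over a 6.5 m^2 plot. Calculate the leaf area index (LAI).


Formula: LAI = total leaf area / ground area  (dimensionless)
LAI = 71.2 m^2 / 6.5 m^2
LAI = 10.95

10.95


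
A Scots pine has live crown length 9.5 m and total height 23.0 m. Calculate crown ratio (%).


Formula: Crown Ratio = (Crown Length / Total Height) * 100
CR = (9.5 m / 23.0 m) * 100
CR = 0.413 * 100 = 41.3%

41.3


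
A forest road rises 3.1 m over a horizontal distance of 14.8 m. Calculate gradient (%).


Formula: Gradient = rise / run * 100
Gradient = 3.1 / 14.8 * 100 = 20.9%

20.9


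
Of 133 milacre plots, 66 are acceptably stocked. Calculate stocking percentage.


Formula: Stocking % = stocked plots / total plots * 100
Stocking = 66 / 133 * 100
Stocking = 0.4962 * 100 = 49.6%

49.6


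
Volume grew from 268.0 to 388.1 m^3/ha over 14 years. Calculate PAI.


Formula: PAI = (V_T2 - V_T1) / (T2 - T1)
Volume increment = 388.1 - 268.0 = 120.1 m^3/ha
PAI = 120.1 / 14 = 8.58 m^3/ha/year

8.58


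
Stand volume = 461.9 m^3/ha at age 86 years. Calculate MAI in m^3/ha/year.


Formula: MAI = Total Volume / Stand Age
MAI = 461.9 m^3/ha / 86 years
MAI = 5.37 m^3/ha/year

5.37


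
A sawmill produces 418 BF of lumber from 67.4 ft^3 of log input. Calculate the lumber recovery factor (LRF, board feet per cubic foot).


Formula: LRF = Lumber Output (BF) / Log Input (ft^3)
LRF = 418 BF / 67.4 ft^3
LRF = 6.2 BF/ft^3

6.2


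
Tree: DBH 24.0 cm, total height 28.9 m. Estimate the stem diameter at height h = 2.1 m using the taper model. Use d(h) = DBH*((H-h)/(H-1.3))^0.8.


Taper: d(h) = DBH * ((H - h) / (H - 1.3))^0.8
Numerator = H - h = 28.9 - 2.1 = 26.8 m
Denominator = H - 1.3 = 28.9 - 1.3 = 27.6 m
Ratio = 26.8 / 27.6 = 0.97101
d = 24.0 * 0.97101^0.8 = 23.4 cm

23.4


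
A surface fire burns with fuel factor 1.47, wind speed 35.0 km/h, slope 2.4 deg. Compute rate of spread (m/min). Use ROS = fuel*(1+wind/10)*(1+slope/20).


Formula: ROS = fuel * (1 + wind/10) * (1 + slope/20)
Wind factor = 1 + 35.0/10 = 4.5
Slope factor = 1 + 2.4/20 = 1.12
ROS = 1.47 * 4.5 * 1.12 = 7.41 m/min

7.41


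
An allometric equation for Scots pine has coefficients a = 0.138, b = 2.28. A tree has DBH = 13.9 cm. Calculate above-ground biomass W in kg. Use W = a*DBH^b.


Formula: W = a * DBH^b  (allometric power law)
DBH^b = 13.9^2.28 = 403.7139
W = 0.138 * 403.7139 = 55.7 kg

55.7


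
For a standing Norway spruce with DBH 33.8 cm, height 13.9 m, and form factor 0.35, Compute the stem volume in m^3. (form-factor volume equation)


Formula: V = pi * (DBH/200)^2 * H * ff
Radius = DBH/200 = 33.8/200 = 0.169 m
Radius^2 = 0.169^2 = 0.028561 m^2
V = pi * 0.028561 * 13.9 * 0.35
V = 0.437 m^3

0.437


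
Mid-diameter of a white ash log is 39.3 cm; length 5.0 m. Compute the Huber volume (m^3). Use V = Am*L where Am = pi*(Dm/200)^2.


Huber: V = Am * L,  Am = pi*(Dm/200)^2
Am = pi*(39.3/200)^2 = 0.121304 m^2
V = 0.121304*5.0 = 0.6065 m^3

0.6065


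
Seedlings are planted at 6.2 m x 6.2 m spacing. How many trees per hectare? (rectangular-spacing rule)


Formula: TPH = 10000 m^2/ha / (spacing_x * spacing_y)
Area per tree = 6.2 m * 6.2 m = 38.44 m^2
TPH = 10000 / 38.44 = 260 trees/ha

260


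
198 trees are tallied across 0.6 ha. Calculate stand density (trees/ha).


Formula: Stand Density = N_trees / Area_ha
Density = 198 trees / 0.6 ha
Density = 330 trees/ha

330


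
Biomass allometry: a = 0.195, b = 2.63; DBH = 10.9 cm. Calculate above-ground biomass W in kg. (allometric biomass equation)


Formula: W = a * DBH^b  (allometric power law)
DBH^b = 10.9^2.63 = 535.096
W = 0.195 * 535.096 = 104.3 kg

104.3


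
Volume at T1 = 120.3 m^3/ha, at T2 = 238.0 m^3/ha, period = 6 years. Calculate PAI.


Formula: PAI = (V_T2 - V_T1) / (T2 - T1)
Volume increment = 238.0 - 120.3 = 117.7 m^3/ha
PAI = 117.7 / 6 = 19.62 m^3/ha/year

19.62


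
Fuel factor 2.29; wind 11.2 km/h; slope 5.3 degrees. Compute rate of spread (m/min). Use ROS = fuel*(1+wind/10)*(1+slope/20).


Formula: ROS = fuel * (1 + wind/10) * (1 + slope/20)
Wind factor = 1 + 11.2/10 = 2.12
Slope factor = 1 + 5.3/20 = 1.265
ROS = 2.29 * 2.12 * 1.265 = 6.14 m/min

6.14


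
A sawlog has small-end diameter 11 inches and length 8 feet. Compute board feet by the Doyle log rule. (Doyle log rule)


Doyle: BF = (D - 4)^2 * L / 16
Adjusted diameter = 11 - 4 = 7 in
(D-4)^2 = 7^2 = 49
BF = 49 * 8 / 16 = 25 BF

25


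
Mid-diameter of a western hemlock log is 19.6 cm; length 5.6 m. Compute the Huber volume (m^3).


Huber: V = Am * L,  Am = pi*(Dm/200)^2
Am = pi*(19.6/200)^2 = 0.030172 m^2
V = 0.030172*5.6 = 0.169 m^3

0.169


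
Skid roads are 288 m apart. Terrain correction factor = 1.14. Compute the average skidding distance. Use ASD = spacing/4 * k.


Formula: ASD = (spacing / 4) * correction
Uncorrected distance = spacing / 4 = 288 / 4 = 72 m
ASD = 72 * 1.14 = 82 m

82


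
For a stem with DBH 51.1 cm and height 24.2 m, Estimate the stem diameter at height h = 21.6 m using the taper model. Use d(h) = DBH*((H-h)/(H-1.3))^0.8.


Taper: d(h) = DBH * ((H - h) / (H - 1.3))^0.8
Numerator = H - h = 24.2 - 21.6 = 2.6 m
Denominator = H - 1.3 = 24.2 - 1.3 = 22.9 m
Ratio = 2.6 / 22.9 = 0.11354
d = 51.1 * 0.11354^0.8 = 9.0 cm

9.0


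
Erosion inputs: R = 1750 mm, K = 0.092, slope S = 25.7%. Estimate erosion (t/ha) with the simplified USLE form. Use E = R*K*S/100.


Formula: E = R * K * S / 100  (simplified USLE)
R * K = 1750 * 0.092 = 161.0
E = 161.0 * 25.7 / 100 = 41.38 t/ha

41.38


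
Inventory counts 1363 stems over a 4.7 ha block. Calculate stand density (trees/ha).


Formula: Stand Density = N_trees / Area_ha
Density = 1363 trees / 4.7 ha
Density = 290 trees/ha

290


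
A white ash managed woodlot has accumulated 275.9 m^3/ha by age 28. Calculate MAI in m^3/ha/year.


Formula: MAI = Total Volume / Stand Age
MAI = 275.9 m^3/ha / 28 years
MAI = 9.85 m^3/ha/year

9.85


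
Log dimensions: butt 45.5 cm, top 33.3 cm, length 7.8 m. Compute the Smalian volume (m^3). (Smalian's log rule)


Smalian: V = (A1 + A2)/2 * L,  A = pi*(D/200)^2
A1 = pi*(45.5/200)^2 = 0.162597 m^2
A2 = pi*(33.3/200)^2 = 0.087092 m^2
V = (0.162597+0.087092)/2*7.8 = 0.9738 m^3

0.9738


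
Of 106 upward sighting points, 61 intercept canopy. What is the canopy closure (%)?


Formula: Canopy closure = covered points / total points * 100
Closure = 61 / 106 * 100
Closure = 0.5755 * 100 = 57.5%

57.5


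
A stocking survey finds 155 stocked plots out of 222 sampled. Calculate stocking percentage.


Formula: Stocking % = stocked plots / total plots * 100
Stocking = 155 / 222 * 100
Stocking = 0.6982 * 100 = 69.8%

69.8


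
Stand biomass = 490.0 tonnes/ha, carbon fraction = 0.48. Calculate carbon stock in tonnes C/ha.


Formula: Carbon Stock = Biomass * Carbon Fraction
C = 490.0 t/ha * 0.48
C = 235.2 t C/ha

235.2


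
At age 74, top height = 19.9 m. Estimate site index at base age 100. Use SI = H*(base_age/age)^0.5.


Formula: SI = H_dom * (base_age / age)^0.5
Age ratio = 100 / 74 = 1.35135
sqrt(age_ratio) = 1.16248
SI = 19.9 * 1.16248 = 23.1 m

23.1


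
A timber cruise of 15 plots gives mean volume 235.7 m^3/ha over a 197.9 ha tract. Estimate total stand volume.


Formula: Total Volume = Mean Volume per ha * Total Area
Total Volume = 235.7 m^3/ha * 197.9 ha
Total Volume = 46645 m^3

46645


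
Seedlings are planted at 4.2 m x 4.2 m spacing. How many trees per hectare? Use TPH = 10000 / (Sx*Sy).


Formula: TPH = 10000 m^2/ha / (spacing_x * spacing_y)
Area per tree = 4.2 m * 4.2 m = 17.64 m^2
TPH = 10000 / 17.64 = 567 trees/ha

567


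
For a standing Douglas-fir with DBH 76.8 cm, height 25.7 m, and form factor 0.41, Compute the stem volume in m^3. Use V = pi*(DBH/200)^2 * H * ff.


Formula: V = pi * (DBH/200)^2 * H * ff
Radius = DBH/200 = 76.8/200 = 0.384 m
Radius^2 = 0.384^2 = 0.147456 m^2
V = pi * 0.147456 * 25.7 * 0.41
V = 4.881 m^3

4.881


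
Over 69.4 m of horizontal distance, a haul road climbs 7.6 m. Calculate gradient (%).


Formula: Gradient = rise / run * 100
Gradient = 7.6 / 69.4 * 100 = 11.0%

11.0


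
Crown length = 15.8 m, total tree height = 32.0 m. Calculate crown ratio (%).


Formula: Crown Ratio = (Crown Length / Total Height) * 100
CR = (15.8 m / 32.0 m) * 100
CR = 0.4938 * 100 = 49.4%

49.4


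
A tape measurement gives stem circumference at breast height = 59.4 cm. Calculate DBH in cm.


Formula: DBH = C / pi
DBH = 59.4 / pi
pi = 3.14159...
DBH = 18.9 cm

18.9


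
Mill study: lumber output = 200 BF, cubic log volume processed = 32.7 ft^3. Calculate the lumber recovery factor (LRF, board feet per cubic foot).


Formula: LRF = Lumber Output (BF) / Log Input (ft^3)
LRF = 200 BF / 32.7 ft^3
LRF = 6.12 BF/ft^3

6.12


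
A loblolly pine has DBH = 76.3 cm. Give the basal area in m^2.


Formula: BA = pi * (DBH/2)^2 / 10000  (cm^2 to m^2)
Radius = DBH/2 = 76.3/2 = 38.15 cm
BA = pi * 38.15^2 / 10000
   = 4572.3446 cm^2 / 10000
   = 0.4572 m^2

0.4572


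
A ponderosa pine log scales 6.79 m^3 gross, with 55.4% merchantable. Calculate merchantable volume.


Formula: MV = V_total * (merchantable_pct / 100)
Merchantable fraction = 55.4% / 100 = 0.554
MV = 6.79 m^3 * 0.554 = 3.762 m^3

3.762


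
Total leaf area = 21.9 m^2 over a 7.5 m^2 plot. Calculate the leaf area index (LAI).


Formula: LAI = total leaf area / ground area  (dimensionless)
LAI = 21.9 m^2 / 7.5 m^2
LAI = 2.92

2.92


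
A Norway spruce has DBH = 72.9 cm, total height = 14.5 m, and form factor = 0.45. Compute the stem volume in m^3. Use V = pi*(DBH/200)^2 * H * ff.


Formula: V = pi * (DBH/200)^2 * H * ff
Radius = DBH/200 = 72.9/200 = 0.3645 m
Radius^2 = 0.3645^2 = 0.13286025 m^2
V = pi * 0.13286025 * 14.5 * 0.45
V = 2.723 m^3

2.723


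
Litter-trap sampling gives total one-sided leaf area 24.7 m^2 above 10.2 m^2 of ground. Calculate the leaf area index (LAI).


Formula: LAI = total leaf area / ground area  (dimensionless)
LAI = 24.7 m^2 / 10.2 m^2
LAI = 2.42

2.42


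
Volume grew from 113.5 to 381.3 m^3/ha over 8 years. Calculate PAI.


Formula: PAI = (V_T2 - V_T1) / (T2 - T1)
Volume increment = 381.3 - 113.5 = 267.8 m^3/ha
PAI = 267.8 / 8 = 33.48 m^3/ha/year

33.48


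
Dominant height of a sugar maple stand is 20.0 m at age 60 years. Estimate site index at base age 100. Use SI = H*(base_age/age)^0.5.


Formula: SI = H_dom * (base_age / age)^0.5
Age ratio = 100 / 60 = 1.66667
sqrt(age_ratio) = 1.29099
SI = 20.0 * 1.29099 = 25.8 m

25.8


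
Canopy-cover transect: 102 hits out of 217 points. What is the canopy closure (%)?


Formula: Canopy closure = covered points / total points * 100
Closure = 102 / 217 * 100
Closure = 0.47 * 100 = 47.0%

47.0


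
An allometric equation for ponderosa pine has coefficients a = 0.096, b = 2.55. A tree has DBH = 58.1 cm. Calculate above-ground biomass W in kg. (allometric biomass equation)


Formula: W = a * DBH^b  (allometric power law)
DBH^b = 58.1^2.55 = 31524.5675
W = 0.096 * 31524.5675 = 3026.4 kg

3026.4


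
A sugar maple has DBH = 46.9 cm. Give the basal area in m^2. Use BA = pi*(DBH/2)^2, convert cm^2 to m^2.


Formula: BA = pi * (DBH/2)^2 / 10000  (cm^2 to m^2)
Radius = DBH/2 = 46.9/2 = 23.45 cm
BA = pi * 23.45^2 / 10000
   = 1727.5697 cm^2 / 10000
   = 0.1728 m^2

0.1728


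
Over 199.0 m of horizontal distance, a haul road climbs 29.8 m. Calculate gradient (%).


Formula: Gradient = rise / run * 100
Gradient = 29.8 / 199.0 * 100 = 15.0%

15.0
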